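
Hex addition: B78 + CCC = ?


Align and add column by column (LSB to MSB, each column mod 16 with carry):
  0B78
+ 0CCC
  ----
  col 0: 8(8) + C(12) + 0 (carry in) = 20 → 4(4), carry out 1
  col 1: 7(7) + C(12) + 1 (carry in) = 20 → 4(4), carry out 1
  col 2: B(11) + C(12) + 1 (carry in) = 24 → 8(8), carry out 1
  col 3: 0(0) + 0(0) + 1 (carry in) = 1 → 1(1), carry out 0
Reading digits MSB→LSB: 1844
Strip leading zeros: 1844
= 0x1844


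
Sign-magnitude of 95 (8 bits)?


Sign bit: 0 (positive)
Magnitude: 95 = 1011111
= 01011111


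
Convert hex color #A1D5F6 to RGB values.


Hex: #A1D5F6
R = A1₁₆ = 161
G = D5₁₆ = 213
B = F6₁₆ = 246
= RGB(161, 213, 246)


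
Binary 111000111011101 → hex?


Group into 4-bit nibbles: 0111000111011101
  0111 = 7
  0001 = 1
  1101 = D
  1101 = D
= 0x71DD


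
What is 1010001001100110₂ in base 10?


Positional values:
Bit 1: 1 × 2^1 = 2
Bit 2: 1 × 2^2 = 4
Bit 5: 1 × 2^5 = 32
Bit 6: 1 × 2^6 = 64
Bit 9: 1 × 2^9 = 512
Bit 13: 1 × 2^13 = 8192
Bit 15: 1 × 2^15 = 32768
Sum = 2 + 4 + 32 + 64 + 512 + 8192 + 32768
= 41574


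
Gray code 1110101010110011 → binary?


Gray code: 1110101010110011
MSB stays the same: 1
Each subsequent bit = prev_binary XOR current_gray:
  B[1] = 1 XOR 1 = 0
  B[2] = 0 XOR 1 = 1
  B[3] = 1 XOR 0 = 1
  B[4] = 1 XOR 1 = 0
  B[5] = 0 XOR 0 = 0
  B[6] = 0 XOR 1 = 1
  B[7] = 1 XOR 0 = 1
  B[8] = 1 XOR 1 = 0
  B[9] = 0 XOR 0 = 0
  B[10] = 0 XOR 1 = 1
  B[11] = 1 XOR 1 = 0
  B[12] = 0 XOR 0 = 0
  B[13] = 0 XOR 0 = 0
  B[14] = 0 XOR 1 = 1
  B[15] = 1 XOR 1 = 0
= 1011001100100010 (45858 decimal)


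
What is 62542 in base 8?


Divide by 8 repeatedly:
62542 ÷ 8 = 7817 remainder 6
7817 ÷ 8 = 977 remainder 1
977 ÷ 8 = 122 remainder 1
122 ÷ 8 = 15 remainder 2
15 ÷ 8 = 1 remainder 7
1 ÷ 8 = 0 remainder 1
Reading remainders bottom-up:
= 0o172116


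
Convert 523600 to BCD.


Each digit → 4-bit binary:
  5 → 0101
  2 → 0010
  3 → 0011
  6 → 0110
  0 → 0000
  0 → 0000
= 0101 0010 0011 0110 0000 0000


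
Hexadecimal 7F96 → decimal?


Positional values:
Position 0: 6 × 16^0 = 6 × 1 = 6
Position 1: 9 × 16^1 = 9 × 16 = 144
Position 2: F × 16^2 = 15 × 256 = 3840
Position 3: 7 × 16^3 = 7 × 4096 = 28672
Sum = 6 + 144 + 3840 + 28672
= 32662


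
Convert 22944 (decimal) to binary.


Divide by 2 repeatedly:
22944 ÷ 2 = 11472 remainder 0
11472 ÷ 2 = 5736 remainder 0
5736 ÷ 2 = 2868 remainder 0
2868 ÷ 2 = 1434 remainder 0
1434 ÷ 2 = 717 remainder 0
717 ÷ 2 = 358 remainder 1
358 ÷ 2 = 179 remainder 0
179 ÷ 2 = 89 remainder 1
89 ÷ 2 = 44 remainder 1
44 ÷ 2 = 22 remainder 0
22 ÷ 2 = 11 remainder 0
11 ÷ 2 = 5 remainder 1
5 ÷ 2 = 2 remainder 1
2 ÷ 2 = 1 remainder 0
1 ÷ 2 = 0 remainder 1
Reading remainders bottom-up:
= 101100110100000


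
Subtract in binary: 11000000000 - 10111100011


Align and subtract column by column (LSB to MSB, borrowing when needed):
  11000000000
- 10111100011
  -----------
  col 0: (0 - 0 borrow-in) - 1 → borrow from next column: (0+2) - 1 = 1, borrow out 1
  col 1: (0 - 1 borrow-in) - 1 → borrow from next column: (-1+2) - 1 = 0, borrow out 1
  col 2: (0 - 1 borrow-in) - 0 → borrow from next column: (-1+2) - 0 = 1, borrow out 1
  col 3: (0 - 1 borrow-in) - 0 → borrow from next column: (-1+2) - 0 = 1, borrow out 1
  col 4: (0 - 1 borrow-in) - 0 → borrow from next column: (-1+2) - 0 = 1, borrow out 1
  col 5: (0 - 1 borrow-in) - 1 → borrow from next column: (-1+2) - 1 = 0, borrow out 1
  col 6: (0 - 1 borrow-in) - 1 → borrow from next column: (-1+2) - 1 = 0, borrow out 1
  col 7: (0 - 1 borrow-in) - 1 → borrow from next column: (-1+2) - 1 = 0, borrow out 1
  col 8: (0 - 1 borrow-in) - 1 → borrow from next column: (-1+2) - 1 = 0, borrow out 1
  col 9: (1 - 1 borrow-in) - 0 → 0 - 0 = 0, borrow out 0
  col 10: (1 - 0 borrow-in) - 1 → 1 - 1 = 0, borrow out 0
Reading bits MSB→LSB: 00000011101
Strip leading zeros: 11101
= 11101


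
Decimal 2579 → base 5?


Divide by 5 repeatedly:
2579 ÷ 5 = 515 remainder 4
515 ÷ 5 = 103 remainder 0
103 ÷ 5 = 20 remainder 3
20 ÷ 5 = 4 remainder 0
4 ÷ 5 = 0 remainder 4
Reading remainders bottom-up:
= 40304


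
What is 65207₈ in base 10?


Positional values:
Position 0: 7 × 8^0 = 7
Position 1: 0 × 8^1 = 0
Position 2: 2 × 8^2 = 128
Position 3: 5 × 8^3 = 2560
Position 4: 6 × 8^4 = 24576
Sum = 7 + 0 + 128 + 2560 + 24576
= 27271


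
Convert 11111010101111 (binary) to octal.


Group into 3-bit groups: 011111010101111
  011 = 3
  111 = 7
  010 = 2
  101 = 5
  111 = 7
= 0o37257


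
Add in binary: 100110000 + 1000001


Align and add column by column (LSB to MSB, carry propagating):
  0100110000
+ 0001000001
  ----------
  col 0: 0 + 1 + 0 (carry in) = 1 → bit 1, carry out 0
  col 1: 0 + 0 + 0 (carry in) = 0 → bit 0, carry out 0
  col 2: 0 + 0 + 0 (carry in) = 0 → bit 0, carry out 0
  col 3: 0 + 0 + 0 (carry in) = 0 → bit 0, carry out 0
  col 4: 1 + 0 + 0 (carry in) = 1 → bit 1, carry out 0
  col 5: 1 + 0 + 0 (carry in) = 1 → bit 1, carry out 0
  col 6: 0 + 1 + 0 (carry in) = 1 → bit 1, carry out 0
  col 7: 0 + 0 + 0 (carry in) = 0 → bit 0, carry out 0
  col 8: 1 + 0 + 0 (carry in) = 1 → bit 1, carry out 0
  col 9: 0 + 0 + 0 (carry in) = 0 → bit 0, carry out 0
Reading bits MSB→LSB: 0101110001
Strip leading zeros: 101110001
= 101110001


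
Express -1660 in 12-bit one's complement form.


Original: 011001111100
Invert all bits:
  bit 0: 0 → 1
  bit 1: 1 → 0
  bit 2: 1 → 0
  bit 3: 0 → 1
  bit 4: 0 → 1
  bit 5: 1 → 0
  bit 6: 1 → 0
  bit 7: 1 → 0
  bit 8: 1 → 0
  bit 9: 1 → 0
  bit 10: 0 → 1
  bit 11: 0 → 1
= 100110000011


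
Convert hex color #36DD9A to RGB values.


Hex: #36DD9A
R = 36₁₆ = 54
G = DD₁₆ = 221
B = 9A₁₆ = 154
= RGB(54, 221, 154)


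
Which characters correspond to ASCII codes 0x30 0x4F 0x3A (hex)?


Codes (hex): 0x30 0x4F 0x3A
Per-code ASCII lookup:
  0x30 = 48  (range 48-57: digits, 48 - 48 = 0) → '0'
  0x4F = 79  (range 65-90: uppercase, 79 - 65 = 14) → 'O'
  0x3A = 58  (special character) → ':'
= '0O:'


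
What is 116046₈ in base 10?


Positional values:
Position 0: 6 × 8^0 = 6
Position 1: 4 × 8^1 = 32
Position 2: 0 × 8^2 = 0
Position 3: 6 × 8^3 = 3072
Position 4: 1 × 8^4 = 4096
Position 5: 1 × 8^5 = 32768
Sum = 6 + 32 + 0 + 3072 + 4096 + 32768
= 39974


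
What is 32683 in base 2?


Divide by 2 repeatedly:
32683 ÷ 2 = 16341 remainder 1
16341 ÷ 2 = 8170 remainder 1
8170 ÷ 2 = 4085 remainder 0
4085 ÷ 2 = 2042 remainder 1
2042 ÷ 2 = 1021 remainder 0
1021 ÷ 2 = 510 remainder 1
510 ÷ 2 = 255 remainder 0
255 ÷ 2 = 127 remainder 1
127 ÷ 2 = 63 remainder 1
63 ÷ 2 = 31 remainder 1
31 ÷ 2 = 15 remainder 1
15 ÷ 2 = 7 remainder 1
7 ÷ 2 = 3 remainder 1
3 ÷ 2 = 1 remainder 1
1 ÷ 2 = 0 remainder 1
Reading remainders bottom-up:
= 111111110101011


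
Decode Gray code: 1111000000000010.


Gray code: 1111000000000010
MSB stays the same: 1
Each subsequent bit = prev_binary XOR current_gray:
  B[1] = 1 XOR 1 = 0
  B[2] = 0 XOR 1 = 1
  B[3] = 1 XOR 1 = 0
  B[4] = 0 XOR 0 = 0
  B[5] = 0 XOR 0 = 0
  B[6] = 0 XOR 0 = 0
  B[7] = 0 XOR 0 = 0
  B[8] = 0 XOR 0 = 0
  B[9] = 0 XOR 0 = 0
  B[10] = 0 XOR 0 = 0
  B[11] = 0 XOR 0 = 0
  B[12] = 0 XOR 0 = 0
  B[13] = 0 XOR 0 = 0
  B[14] = 0 XOR 1 = 1
  B[15] = 1 XOR 0 = 1
= 1010000000000011 (40963 decimal)


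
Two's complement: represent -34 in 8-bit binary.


Original: 00100010
Step 1 - Invert all bits: 11011101
Step 2 - Add 1: 11011101 + 1
= 11011110 (represents -34)


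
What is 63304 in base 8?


Divide by 8 repeatedly:
63304 ÷ 8 = 7913 remainder 0
7913 ÷ 8 = 989 remainder 1
989 ÷ 8 = 123 remainder 5
123 ÷ 8 = 15 remainder 3
15 ÷ 8 = 1 remainder 7
1 ÷ 8 = 0 remainder 1
Reading remainders bottom-up:
= 0o173510


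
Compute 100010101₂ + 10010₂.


Align and add column by column (LSB to MSB, carry propagating):
  0100010101
+ 0000010010
  ----------
  col 0: 1 + 0 + 0 (carry in) = 1 → bit 1, carry out 0
  col 1: 0 + 1 + 0 (carry in) = 1 → bit 1, carry out 0
  col 2: 1 + 0 + 0 (carry in) = 1 → bit 1, carry out 0
  col 3: 0 + 0 + 0 (carry in) = 0 → bit 0, carry out 0
  col 4: 1 + 1 + 0 (carry in) = 2 → bit 0, carry out 1
  col 5: 0 + 0 + 1 (carry in) = 1 → bit 1, carry out 0
  col 6: 0 + 0 + 0 (carry in) = 0 → bit 0, carry out 0
  col 7: 0 + 0 + 0 (carry in) = 0 → bit 0, carry out 0
  col 8: 1 + 0 + 0 (carry in) = 1 → bit 1, carry out 0
  col 9: 0 + 0 + 0 (carry in) = 0 → bit 0, carry out 0
Reading bits MSB→LSB: 0100100111
Strip leading zeros: 100100111
= 100100111


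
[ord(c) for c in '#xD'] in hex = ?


String: '#xD'  (3 characters)
Per-character ASCII lookup:
  '#': special character: '#' = 35 → 0x23
  'x': lowercase starts at 97: 'x' = 97 + 23 = 120 → 0x78
  'D': uppercase starts at 65: 'D' = 65 + 3 = 68 → 0x44
= 0x23 0x78 0x44


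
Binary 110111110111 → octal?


Group into 3-bit groups: 110111110111
  110 = 6
  111 = 7
  110 = 6
  111 = 7
= 0o6767


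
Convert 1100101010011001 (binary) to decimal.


Positional values:
Bit 0: 1 × 2^0 = 1
Bit 3: 1 × 2^3 = 8
Bit 4: 1 × 2^4 = 16
Bit 7: 1 × 2^7 = 128
Bit 9: 1 × 2^9 = 512
Bit 11: 1 × 2^11 = 2048
Bit 14: 1 × 2^14 = 16384
Bit 15: 1 × 2^15 = 32768
Sum = 1 + 8 + 16 + 128 + 512 + 2048 + 16384 + 32768
= 51865


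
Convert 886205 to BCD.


Each digit → 4-bit binary:
  8 → 1000
  8 → 1000
  6 → 0110
  2 → 0010
  0 → 0000
  5 → 0101
= 1000 1000 0110 0010 0000 0101


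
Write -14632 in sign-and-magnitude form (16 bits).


Sign bit: 1 (negative)
Magnitude: 14632 = 011100100101000
= 1011100100101000


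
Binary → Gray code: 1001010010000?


Binary: 1001010010000
Gray code: G = B XOR (B >> 1)
B >> 1 = 0100101001000
1001010010000 XOR 0100101001000:
  1 XOR 0 = 1
  0 XOR 1 = 1
  0 XOR 0 = 0
  1 XOR 0 = 1
  0 XOR 1 = 1
  1 XOR 0 = 1
  0 XOR 1 = 1
  0 XOR 0 = 0
  1 XOR 0 = 1
  0 XOR 1 = 1
  0 XOR 0 = 0
  0 XOR 0 = 0
  0 XOR 0 = 0
= 1101111011000


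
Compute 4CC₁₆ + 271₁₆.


Align and add column by column (LSB to MSB, each column mod 16 with carry):
  04CC
+ 0271
  ----
  col 0: C(12) + 1(1) + 0 (carry in) = 13 → D(13), carry out 0
  col 1: C(12) + 7(7) + 0 (carry in) = 19 → 3(3), carry out 1
  col 2: 4(4) + 2(2) + 1 (carry in) = 7 → 7(7), carry out 0
  col 3: 0(0) + 0(0) + 0 (carry in) = 0 → 0(0), carry out 0
Reading digits MSB→LSB: 073D
Strip leading zeros: 73D
= 0x73D


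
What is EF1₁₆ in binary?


Each hex digit → 4 binary bits:
  E = 1110
  F = 1111
  1 = 0001
Concatenate: 1110 1111 0001
= 111011110001


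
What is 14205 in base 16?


Divide by 16 repeatedly:
14205 ÷ 16 = 887 remainder 13 (D)
887 ÷ 16 = 55 remainder 7 (7)
55 ÷ 16 = 3 remainder 7 (7)
3 ÷ 16 = 0 remainder 3 (3)
Reading remainders bottom-up:
= 0x377D


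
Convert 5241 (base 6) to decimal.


Positional values (base 6):
  1 × 6^0 = 1 × 1 = 1
  4 × 6^1 = 4 × 6 = 24
  2 × 6^2 = 2 × 36 = 72
  5 × 6^3 = 5 × 216 = 1080
Sum = 1 + 24 + 72 + 1080
= 1177


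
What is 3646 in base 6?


Divide by 6 repeatedly:
3646 ÷ 6 = 607 remainder 4
607 ÷ 6 = 101 remainder 1
101 ÷ 6 = 16 remainder 5
16 ÷ 6 = 2 remainder 4
2 ÷ 6 = 0 remainder 2
Reading remainders bottom-up:
= 24514


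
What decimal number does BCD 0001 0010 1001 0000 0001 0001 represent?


Each 4-bit group → digit:
  0001 → 1
  0010 → 2
  1001 → 9
  0000 → 0
  0001 → 1
  0001 → 1
= 129011


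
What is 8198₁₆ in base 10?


Positional values:
Position 0: 8 × 16^0 = 8 × 1 = 8
Position 1: 9 × 16^1 = 9 × 16 = 144
Position 2: 1 × 16^2 = 1 × 256 = 256
Position 3: 8 × 16^3 = 8 × 4096 = 32768
Sum = 8 + 144 + 256 + 32768
= 33176


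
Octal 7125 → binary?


Each octal digit → 3 binary bits:
  7 = 111
  1 = 001
  2 = 010
  5 = 101
Concatenate: 111 001 010 101
= 111001010101


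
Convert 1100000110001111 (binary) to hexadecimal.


Group into 4-bit nibbles: 1100000110001111
  1100 = C
  0001 = 1
  1000 = 8
  1111 = F
= 0xC18F


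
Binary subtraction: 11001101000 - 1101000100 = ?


Align and subtract column by column (LSB to MSB, borrowing when needed):
  11001101000
- 01101000100
  -----------
  col 0: (0 - 0 borrow-in) - 0 → 0 - 0 = 0, borrow out 0
  col 1: (0 - 0 borrow-in) - 0 → 0 - 0 = 0, borrow out 0
  col 2: (0 - 0 borrow-in) - 1 → borrow from next column: (0+2) - 1 = 1, borrow out 1
  col 3: (1 - 1 borrow-in) - 0 → 0 - 0 = 0, borrow out 0
  col 4: (0 - 0 borrow-in) - 0 → 0 - 0 = 0, borrow out 0
  col 5: (1 - 0 borrow-in) - 0 → 1 - 0 = 1, borrow out 0
  col 6: (1 - 0 borrow-in) - 1 → 1 - 1 = 0, borrow out 0
  col 7: (0 - 0 borrow-in) - 0 → 0 - 0 = 0, borrow out 0
  col 8: (0 - 0 borrow-in) - 1 → borrow from next column: (0+2) - 1 = 1, borrow out 1
  col 9: (1 - 1 borrow-in) - 1 → borrow from next column: (0+2) - 1 = 1, borrow out 1
  col 10: (1 - 1 borrow-in) - 0 → 0 - 0 = 0, borrow out 0
Reading bits MSB→LSB: 01100100100
Strip leading zeros: 1100100100
= 1100100100


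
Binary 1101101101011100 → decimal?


Positional values:
Bit 2: 1 × 2^2 = 4
Bit 3: 1 × 2^3 = 8
Bit 4: 1 × 2^4 = 16
Bit 6: 1 × 2^6 = 64
Bit 8: 1 × 2^8 = 256
Bit 9: 1 × 2^9 = 512
Bit 11: 1 × 2^11 = 2048
Bit 12: 1 × 2^12 = 4096
Bit 14: 1 × 2^14 = 16384
Bit 15: 1 × 2^15 = 32768
Sum = 4 + 8 + 16 + 64 + 256 + 512 + 2048 + 4096 + 16384 + 32768
= 56156


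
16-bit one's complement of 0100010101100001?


Original: 0100010101100001
Invert all bits:
  bit 0: 0 → 1
  bit 1: 1 → 0
  bit 2: 0 → 1
  bit 3: 0 → 1
  bit 4: 0 → 1
  bit 5: 1 → 0
  bit 6: 0 → 1
  bit 7: 1 → 0
  bit 8: 0 → 1
  bit 9: 1 → 0
  bit 10: 1 → 0
  bit 11: 0 → 1
  bit 12: 0 → 1
  bit 13: 0 → 1
  bit 14: 0 → 1
  bit 15: 1 → 0
= 1011101010011110


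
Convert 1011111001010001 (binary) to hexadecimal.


Group into 4-bit nibbles: 1011111001010001
  1011 = B
  1110 = E
  0101 = 5
  0001 = 1
= 0xBE51


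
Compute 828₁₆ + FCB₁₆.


Align and add column by column (LSB to MSB, each column mod 16 with carry):
  0828
+ 0FCB
  ----
  col 0: 8(8) + B(11) + 0 (carry in) = 19 → 3(3), carry out 1
  col 1: 2(2) + C(12) + 1 (carry in) = 15 → F(15), carry out 0
  col 2: 8(8) + F(15) + 0 (carry in) = 23 → 7(7), carry out 1
  col 3: 0(0) + 0(0) + 1 (carry in) = 1 → 1(1), carry out 0
Reading digits MSB→LSB: 17F3
Strip leading zeros: 17F3
= 0x17F3


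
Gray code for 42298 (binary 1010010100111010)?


Binary: 1010010100111010
Gray code: G = B XOR (B >> 1)
B >> 1 = 0101001010011101
1010010100111010 XOR 0101001010011101:
  1 XOR 0 = 1
  0 XOR 1 = 1
  1 XOR 0 = 1
  0 XOR 1 = 1
  0 XOR 0 = 0
  1 XOR 0 = 1
  0 XOR 1 = 1
  1 XOR 0 = 1
  0 XOR 1 = 1
  0 XOR 0 = 0
  1 XOR 0 = 1
  1 XOR 1 = 0
  1 XOR 1 = 0
  0 XOR 1 = 1
  1 XOR 0 = 1
  0 XOR 1 = 1
= 1111011110100111


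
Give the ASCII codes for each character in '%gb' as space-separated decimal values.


String: '%gb'  (3 characters)
Per-character ASCII lookup:
  '%': special character: '%' = 37
  'g': lowercase starts at 97: 'g' = 97 + 6 = 103
  'b': lowercase starts at 97: 'b' = 97 + 1 = 98
= 37 103 98


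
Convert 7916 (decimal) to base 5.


Divide by 5 repeatedly:
7916 ÷ 5 = 1583 remainder 1
1583 ÷ 5 = 316 remainder 3
316 ÷ 5 = 63 remainder 1
63 ÷ 5 = 12 remainder 3
12 ÷ 5 = 2 remainder 2
2 ÷ 5 = 0 remainder 2
Reading remainders bottom-up:
= 223131


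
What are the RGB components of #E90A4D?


Hex: #E90A4D
R = E9₁₆ = 233
G = 0A₁₆ = 10
B = 4D₁₆ = 77
= RGB(233, 10, 77)


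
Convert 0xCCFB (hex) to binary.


Each hex digit → 4 binary bits:
  C = 1100
  C = 1100
  F = 1111
  B = 1011
Concatenate: 1100 1100 1111 1011
= 1100110011111011


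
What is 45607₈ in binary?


Each octal digit → 3 binary bits:
  4 = 100
  5 = 101
  6 = 110
  0 = 000
  7 = 111
Concatenate: 100 101 110 000 111
= 100101110000111


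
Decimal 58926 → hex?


Divide by 16 repeatedly:
58926 ÷ 16 = 3682 remainder 14 (E)
3682 ÷ 16 = 230 remainder 2 (2)
230 ÷ 16 = 14 remainder 6 (6)
14 ÷ 16 = 0 remainder 14 (E)
Reading remainders bottom-up:
= 0xE62E


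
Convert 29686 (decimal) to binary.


Divide by 2 repeatedly:
29686 ÷ 2 = 14843 remainder 0
14843 ÷ 2 = 7421 remainder 1
7421 ÷ 2 = 3710 remainder 1
3710 ÷ 2 = 1855 remainder 0
1855 ÷ 2 = 927 remainder 1
927 ÷ 2 = 463 remainder 1
463 ÷ 2 = 231 remainder 1
231 ÷ 2 = 115 remainder 1
115 ÷ 2 = 57 remainder 1
57 ÷ 2 = 28 remainder 1
28 ÷ 2 = 14 remainder 0
14 ÷ 2 = 7 remainder 0
7 ÷ 2 = 3 remainder 1
3 ÷ 2 = 1 remainder 1
1 ÷ 2 = 0 remainder 1
Reading remainders bottom-up:
= 111001111110110


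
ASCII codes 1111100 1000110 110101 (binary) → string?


Codes (binary): 1111100 1000110 110101
Per-code ASCII lookup:
  1111100 = 124  (special character) → '|'
  1000110 = 70  (range 65-90: uppercase, 70 - 65 = 5) → 'F'
  110101 = 53  (range 48-57: digits, 53 - 48 = 5) → '5'
= '|F5'


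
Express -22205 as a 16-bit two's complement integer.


Original: 0101011010111101
Step 1 - Invert all bits: 1010100101000010
Step 2 - Add 1: 1010100101000010 + 1
= 1010100101000011 (represents -22205)


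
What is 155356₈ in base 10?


Positional values:
Position 0: 6 × 8^0 = 6
Position 1: 5 × 8^1 = 40
Position 2: 3 × 8^2 = 192
Position 3: 5 × 8^3 = 2560
Position 4: 5 × 8^4 = 20480
Position 5: 1 × 8^5 = 32768
Sum = 6 + 40 + 192 + 2560 + 20480 + 32768
= 56046


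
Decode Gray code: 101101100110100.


Gray code: 101101100110100
MSB stays the same: 1
Each subsequent bit = prev_binary XOR current_gray:
  B[1] = 1 XOR 0 = 1
  B[2] = 1 XOR 1 = 0
  B[3] = 0 XOR 1 = 1
  B[4] = 1 XOR 0 = 1
  B[5] = 1 XOR 1 = 0
  B[6] = 0 XOR 1 = 1
  B[7] = 1 XOR 0 = 1
  B[8] = 1 XOR 0 = 1
  B[9] = 1 XOR 1 = 0
  B[10] = 0 XOR 1 = 1
  B[11] = 1 XOR 0 = 1
  B[12] = 1 XOR 1 = 0
  B[13] = 0 XOR 0 = 0
  B[14] = 0 XOR 0 = 0
= 110110111011000 (28120 decimal)


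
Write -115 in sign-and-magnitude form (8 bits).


Sign bit: 1 (negative)
Magnitude: 115 = 1110011
= 11110011


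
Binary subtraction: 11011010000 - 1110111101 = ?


Align and subtract column by column (LSB to MSB, borrowing when needed):
  11011010000
- 01110111101
  -----------
  col 0: (0 - 0 borrow-in) - 1 → borrow from next column: (0+2) - 1 = 1, borrow out 1
  col 1: (0 - 1 borrow-in) - 0 → borrow from next column: (-1+2) - 0 = 1, borrow out 1
  col 2: (0 - 1 borrow-in) - 1 → borrow from next column: (-1+2) - 1 = 0, borrow out 1
  col 3: (0 - 1 borrow-in) - 1 → borrow from next column: (-1+2) - 1 = 0, borrow out 1
  col 4: (1 - 1 borrow-in) - 1 → borrow from next column: (0+2) - 1 = 1, borrow out 1
  col 5: (0 - 1 borrow-in) - 1 → borrow from next column: (-1+2) - 1 = 0, borrow out 1
  col 6: (1 - 1 borrow-in) - 0 → 0 - 0 = 0, borrow out 0
  col 7: (1 - 0 borrow-in) - 1 → 1 - 1 = 0, borrow out 0
  col 8: (0 - 0 borrow-in) - 1 → borrow from next column: (0+2) - 1 = 1, borrow out 1
  col 9: (1 - 1 borrow-in) - 1 → borrow from next column: (0+2) - 1 = 1, borrow out 1
  col 10: (1 - 1 borrow-in) - 0 → 0 - 0 = 0, borrow out 0
Reading bits MSB→LSB: 01100010011
Strip leading zeros: 1100010011
= 1100010011


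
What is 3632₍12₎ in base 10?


Positional values (base 12):
  2 × 12^0 = 2 × 1 = 2
  3 × 12^1 = 3 × 12 = 36
  6 × 12^2 = 6 × 144 = 864
  3 × 12^3 = 3 × 1728 = 5184
Sum = 2 + 36 + 864 + 5184
= 6086


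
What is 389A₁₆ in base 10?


Positional values:
Position 0: A × 16^0 = 10 × 1 = 10
Position 1: 9 × 16^1 = 9 × 16 = 144
Position 2: 8 × 16^2 = 8 × 256 = 2048
Position 3: 3 × 16^3 = 3 × 4096 = 12288
Sum = 10 + 144 + 2048 + 12288
= 14490


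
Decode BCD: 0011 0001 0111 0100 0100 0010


Each 4-bit group → digit:
  0011 → 3
  0001 → 1
  0111 → 7
  0100 → 4
  0100 → 4
  0010 → 2
= 317442


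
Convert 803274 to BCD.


Each digit → 4-bit binary:
  8 → 1000
  0 → 0000
  3 → 0011
  2 → 0010
  7 → 0111
  4 → 0100
= 1000 0000 0011 0010 0111 0100


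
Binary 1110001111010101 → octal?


Group into 3-bit groups: 001110001111010101
  001 = 1
  110 = 6
  001 = 1
  111 = 7
  010 = 2
  101 = 5
= 0o161725


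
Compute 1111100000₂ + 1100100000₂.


Align and add column by column (LSB to MSB, carry propagating):
  01111100000
+ 01100100000
  -----------
  col 0: 0 + 0 + 0 (carry in) = 0 → bit 0, carry out 0
  col 1: 0 + 0 + 0 (carry in) = 0 → bit 0, carry out 0
  col 2: 0 + 0 + 0 (carry in) = 0 → bit 0, carry out 0
  col 3: 0 + 0 + 0 (carry in) = 0 → bit 0, carry out 0
  col 4: 0 + 0 + 0 (carry in) = 0 → bit 0, carry out 0
  col 5: 1 + 1 + 0 (carry in) = 2 → bit 0, carry out 1
  col 6: 1 + 0 + 1 (carry in) = 2 → bit 0, carry out 1
  col 7: 1 + 0 + 1 (carry in) = 2 → bit 0, carry out 1
  col 8: 1 + 1 + 1 (carry in) = 3 → bit 1, carry out 1
  col 9: 1 + 1 + 1 (carry in) = 3 → bit 1, carry out 1
  col 10: 0 + 0 + 1 (carry in) = 1 → bit 1, carry out 0
Reading bits MSB→LSB: 11100000000
Strip leading zeros: 11100000000
= 11100000000


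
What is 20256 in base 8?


Divide by 8 repeatedly:
20256 ÷ 8 = 2532 remainder 0
2532 ÷ 8 = 316 remainder 4
316 ÷ 8 = 39 remainder 4
39 ÷ 8 = 4 remainder 7
4 ÷ 8 = 0 remainder 4
Reading remainders bottom-up:
= 0o47440


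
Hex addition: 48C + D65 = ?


Align and add column by column (LSB to MSB, each column mod 16 with carry):
  048C
+ 0D65
  ----
  col 0: C(12) + 5(5) + 0 (carry in) = 17 → 1(1), carry out 1
  col 1: 8(8) + 6(6) + 1 (carry in) = 15 → F(15), carry out 0
  col 2: 4(4) + D(13) + 0 (carry in) = 17 → 1(1), carry out 1
  col 3: 0(0) + 0(0) + 1 (carry in) = 1 → 1(1), carry out 0
Reading digits MSB→LSB: 11F1
Strip leading zeros: 11F1
= 0x11F1


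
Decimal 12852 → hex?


Divide by 16 repeatedly:
12852 ÷ 16 = 803 remainder 4 (4)
803 ÷ 16 = 50 remainder 3 (3)
50 ÷ 16 = 3 remainder 2 (2)
3 ÷ 16 = 0 remainder 3 (3)
Reading remainders bottom-up:
= 0x3234


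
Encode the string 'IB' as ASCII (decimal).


String: 'IB'  (2 characters)
Per-character ASCII lookup:
  'I': uppercase starts at 65: 'I' = 65 + 8 = 73
  'B': uppercase starts at 65: 'B' = 65 + 1 = 66
= 73 66


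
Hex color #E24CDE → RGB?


Hex: #E24CDE
R = E2₁₆ = 226
G = 4C₁₆ = 76
B = DE₁₆ = 222
= RGB(226, 76, 222)


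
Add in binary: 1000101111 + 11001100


Align and add column by column (LSB to MSB, carry propagating):
  01000101111
+ 00011001100
  -----------
  col 0: 1 + 0 + 0 (carry in) = 1 → bit 1, carry out 0
  col 1: 1 + 0 + 0 (carry in) = 1 → bit 1, carry out 0
  col 2: 1 + 1 + 0 (carry in) = 2 → bit 0, carry out 1
  col 3: 1 + 1 + 1 (carry in) = 3 → bit 1, carry out 1
  col 4: 0 + 0 + 1 (carry in) = 1 → bit 1, carry out 0
  col 5: 1 + 0 + 0 (carry in) = 1 → bit 1, carry out 0
  col 6: 0 + 1 + 0 (carry in) = 1 → bit 1, carry out 0
  col 7: 0 + 1 + 0 (carry in) = 1 → bit 1, carry out 0
  col 8: 0 + 0 + 0 (carry in) = 0 → bit 0, carry out 0
  col 9: 1 + 0 + 0 (carry in) = 1 → bit 1, carry out 0
  col 10: 0 + 0 + 0 (carry in) = 0 → bit 0, carry out 0
Reading bits MSB→LSB: 01011111011
Strip leading zeros: 1011111011
= 1011111011


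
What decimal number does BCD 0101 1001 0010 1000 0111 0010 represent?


Each 4-bit group → digit:
  0101 → 5
  1001 → 9
  0010 → 2
  1000 → 8
  0111 → 7
  0010 → 2
= 592872


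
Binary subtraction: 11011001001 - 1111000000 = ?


Align and subtract column by column (LSB to MSB, borrowing when needed):
  11011001001
- 01111000000
  -----------
  col 0: (1 - 0 borrow-in) - 0 → 1 - 0 = 1, borrow out 0
  col 1: (0 - 0 borrow-in) - 0 → 0 - 0 = 0, borrow out 0
  col 2: (0 - 0 borrow-in) - 0 → 0 - 0 = 0, borrow out 0
  col 3: (1 - 0 borrow-in) - 0 → 1 - 0 = 1, borrow out 0
  col 4: (0 - 0 borrow-in) - 0 → 0 - 0 = 0, borrow out 0
  col 5: (0 - 0 borrow-in) - 0 → 0 - 0 = 0, borrow out 0
  col 6: (1 - 0 borrow-in) - 1 → 1 - 1 = 0, borrow out 0
  col 7: (1 - 0 borrow-in) - 1 → 1 - 1 = 0, borrow out 0
  col 8: (0 - 0 borrow-in) - 1 → borrow from next column: (0+2) - 1 = 1, borrow out 1
  col 9: (1 - 1 borrow-in) - 1 → borrow from next column: (0+2) - 1 = 1, borrow out 1
  col 10: (1 - 1 borrow-in) - 0 → 0 - 0 = 0, borrow out 0
Reading bits MSB→LSB: 01100001001
Strip leading zeros: 1100001001
= 1100001001


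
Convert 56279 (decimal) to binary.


Divide by 2 repeatedly:
56279 ÷ 2 = 28139 remainder 1
28139 ÷ 2 = 14069 remainder 1
14069 ÷ 2 = 7034 remainder 1
7034 ÷ 2 = 3517 remainder 0
3517 ÷ 2 = 1758 remainder 1
1758 ÷ 2 = 879 remainder 0
879 ÷ 2 = 439 remainder 1
439 ÷ 2 = 219 remainder 1
219 ÷ 2 = 109 remainder 1
109 ÷ 2 = 54 remainder 1
54 ÷ 2 = 27 remainder 0
27 ÷ 2 = 13 remainder 1
13 ÷ 2 = 6 remainder 1
6 ÷ 2 = 3 remainder 0
3 ÷ 2 = 1 remainder 1
1 ÷ 2 = 0 remainder 1
Reading remainders bottom-up:
= 1101101111010111


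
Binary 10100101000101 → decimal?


Positional values:
Bit 0: 1 × 2^0 = 1
Bit 2: 1 × 2^2 = 4
Bit 6: 1 × 2^6 = 64
Bit 8: 1 × 2^8 = 256
Bit 11: 1 × 2^11 = 2048
Bit 13: 1 × 2^13 = 8192
Sum = 1 + 4 + 64 + 256 + 2048 + 8192
= 10565


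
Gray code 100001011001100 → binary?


Gray code: 100001011001100
MSB stays the same: 1
Each subsequent bit = prev_binary XOR current_gray:
  B[1] = 1 XOR 0 = 1
  B[2] = 1 XOR 0 = 1
  B[3] = 1 XOR 0 = 1
  B[4] = 1 XOR 0 = 1
  B[5] = 1 XOR 1 = 0
  B[6] = 0 XOR 0 = 0
  B[7] = 0 XOR 1 = 1
  B[8] = 1 XOR 1 = 0
  B[9] = 0 XOR 0 = 0
  B[10] = 0 XOR 0 = 0
  B[11] = 0 XOR 1 = 1
  B[12] = 1 XOR 1 = 0
  B[13] = 0 XOR 0 = 0
  B[14] = 0 XOR 0 = 0
= 111110010001000 (31880 decimal)


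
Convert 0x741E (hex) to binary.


Each hex digit → 4 binary bits:
  7 = 0111
  4 = 0100
  1 = 0001
  E = 1110
Concatenate: 0111 0100 0001 1110
= 0111010000011110


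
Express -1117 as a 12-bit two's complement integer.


Original: 010001011101
Step 1 - Invert all bits: 101110100010
Step 2 - Add 1: 101110100010 + 1
= 101110100011 (represents -1117)


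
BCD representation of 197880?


Each digit → 4-bit binary:
  1 → 0001
  9 → 1001
  7 → 0111
  8 → 1000
  8 → 1000
  0 → 0000
= 0001 1001 0111 1000 1000 0000


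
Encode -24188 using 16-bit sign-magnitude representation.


Sign bit: 1 (negative)
Magnitude: 24188 = 101111001111100
= 1101111001111100


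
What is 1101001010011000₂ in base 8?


Group into 3-bit groups: 001101001010011000
  001 = 1
  101 = 5
  001 = 1
  010 = 2
  011 = 3
  000 = 0
= 0o151230


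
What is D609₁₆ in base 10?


Positional values:
Position 0: 9 × 16^0 = 9 × 1 = 9
Position 1: 0 × 16^1 = 0 × 16 = 0
Position 2: 6 × 16^2 = 6 × 256 = 1536
Position 3: D × 16^3 = 13 × 4096 = 53248
Sum = 9 + 0 + 1536 + 53248
= 54793


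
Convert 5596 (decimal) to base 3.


Divide by 3 repeatedly:
5596 ÷ 3 = 1865 remainder 1
1865 ÷ 3 = 621 remainder 2
621 ÷ 3 = 207 remainder 0
207 ÷ 3 = 69 remainder 0
69 ÷ 3 = 23 remainder 0
23 ÷ 3 = 7 remainder 2
7 ÷ 3 = 2 remainder 1
2 ÷ 3 = 0 remainder 2
Reading remainders bottom-up:
= 21200021


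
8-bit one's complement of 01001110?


Original: 01001110
Invert all bits:
  bit 0: 0 → 1
  bit 1: 1 → 0
  bit 2: 0 → 1
  bit 3: 0 → 1
  bit 4: 1 → 0
  bit 5: 1 → 0
  bit 6: 1 → 0
  bit 7: 0 → 1
= 10110001


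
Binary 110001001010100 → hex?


Group into 4-bit nibbles: 0110001001010100
  0110 = 6
  0010 = 2
  0101 = 5
  0100 = 4
= 0x6254


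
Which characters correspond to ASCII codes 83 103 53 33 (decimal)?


Codes (decimal): 83 103 53 33
Per-code ASCII lookup:
  83  (range 65-90: uppercase, 83 - 65 = 18) → 'S'
  103  (range 97-122: lowercase, 103 - 97 = 6) → 'g'
  53  (range 48-57: digits, 53 - 48 = 5) → '5'
  33  (special character) → '!'
= 'Sg5!'


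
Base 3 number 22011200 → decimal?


Positional values (base 3):
  0 × 3^0 = 0 × 1 = 0
  0 × 3^1 = 0 × 3 = 0
  2 × 3^2 = 2 × 9 = 18
  1 × 3^3 = 1 × 27 = 27
  1 × 3^4 = 1 × 81 = 81
  0 × 3^5 = 0 × 243 = 0
  2 × 3^6 = 2 × 729 = 1458
  2 × 3^7 = 2 × 2187 = 4374
Sum = 0 + 0 + 18 + 27 + 81 + 0 + 1458 + 4374
= 5958


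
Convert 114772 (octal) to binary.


Each octal digit → 3 binary bits:
  1 = 001
  1 = 001
  4 = 100
  7 = 111
  7 = 111
  2 = 010
Concatenate: 001 001 100 111 111 010
= 001001100111111010


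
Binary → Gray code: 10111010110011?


Binary: 10111010110011
Gray code: G = B XOR (B >> 1)
B >> 1 = 01011101011001
10111010110011 XOR 01011101011001:
  1 XOR 0 = 1
  0 XOR 1 = 1
  1 XOR 0 = 1
  1 XOR 1 = 0
  1 XOR 1 = 0
  0 XOR 1 = 1
  1 XOR 0 = 1
  0 XOR 1 = 1
  1 XOR 0 = 1
  1 XOR 1 = 0
  0 XOR 1 = 1
  0 XOR 0 = 0
  1 XOR 0 = 1
  1 XOR 1 = 0
= 11100111101010


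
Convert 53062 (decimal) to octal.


Divide by 8 repeatedly:
53062 ÷ 8 = 6632 remainder 6
6632 ÷ 8 = 829 remainder 0
829 ÷ 8 = 103 remainder 5
103 ÷ 8 = 12 remainder 7
12 ÷ 8 = 1 remainder 4
1 ÷ 8 = 0 remainder 1
Reading remainders bottom-up:
= 0o147506


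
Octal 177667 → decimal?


Positional values:
Position 0: 7 × 8^0 = 7
Position 1: 6 × 8^1 = 48
Position 2: 6 × 8^2 = 384
Position 3: 7 × 8^3 = 3584
Position 4: 7 × 8^4 = 28672
Position 5: 1 × 8^5 = 32768
Sum = 7 + 48 + 384 + 3584 + 28672 + 32768
= 65463


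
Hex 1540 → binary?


Each hex digit → 4 binary bits:
  1 = 0001
  5 = 0101
  4 = 0100
  0 = 0000
Concatenate: 0001 0101 0100 0000
= 0001010101000000


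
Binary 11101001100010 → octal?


Group into 3-bit groups: 011101001100010
  011 = 3
  101 = 5
  001 = 1
  100 = 4
  010 = 2
= 0o35142


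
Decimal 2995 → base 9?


Divide by 9 repeatedly:
2995 ÷ 9 = 332 remainder 7
332 ÷ 9 = 36 remainder 8
36 ÷ 9 = 4 remainder 0
4 ÷ 9 = 0 remainder 4
Reading remainders bottom-up:
= 4087


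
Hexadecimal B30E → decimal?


Positional values:
Position 0: E × 16^0 = 14 × 1 = 14
Position 1: 0 × 16^1 = 0 × 16 = 0
Position 2: 3 × 16^2 = 3 × 256 = 768
Position 3: B × 16^3 = 11 × 4096 = 45056
Sum = 14 + 0 + 768 + 45056
= 45838


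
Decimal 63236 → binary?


Divide by 2 repeatedly:
63236 ÷ 2 = 31618 remainder 0
31618 ÷ 2 = 15809 remainder 0
15809 ÷ 2 = 7904 remainder 1
7904 ÷ 2 = 3952 remainder 0
3952 ÷ 2 = 1976 remainder 0
1976 ÷ 2 = 988 remainder 0
988 ÷ 2 = 494 remainder 0
494 ÷ 2 = 247 remainder 0
247 ÷ 2 = 123 remainder 1
123 ÷ 2 = 61 remainder 1
61 ÷ 2 = 30 remainder 1
30 ÷ 2 = 15 remainder 0
15 ÷ 2 = 7 remainder 1
7 ÷ 2 = 3 remainder 1
3 ÷ 2 = 1 remainder 1
1 ÷ 2 = 0 remainder 1
Reading remainders bottom-up:
= 1111011100000100


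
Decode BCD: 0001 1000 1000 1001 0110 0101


Each 4-bit group → digit:
  0001 → 1
  1000 → 8
  1000 → 8
  1001 → 9
  0110 → 6
  0101 → 5
= 188965


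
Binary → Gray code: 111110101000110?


Binary: 111110101000110
Gray code: G = B XOR (B >> 1)
B >> 1 = 011111010100011
111110101000110 XOR 011111010100011:
  1 XOR 0 = 1
  1 XOR 1 = 0
  1 XOR 1 = 0
  1 XOR 1 = 0
  1 XOR 1 = 0
  0 XOR 1 = 1
  1 XOR 0 = 1
  0 XOR 1 = 1
  1 XOR 0 = 1
  0 XOR 1 = 1
  0 XOR 0 = 0
  0 XOR 0 = 0
  1 XOR 0 = 1
  1 XOR 1 = 0
  0 XOR 1 = 1
= 100001111100101


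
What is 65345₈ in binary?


Each octal digit → 3 binary bits:
  6 = 110
  5 = 101
  3 = 011
  4 = 100
  5 = 101
Concatenate: 110 101 011 100 101
= 110101011100101


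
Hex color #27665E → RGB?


Hex: #27665E
R = 27₁₆ = 39
G = 66₁₆ = 102
B = 5E₁₆ = 94
= RGB(39, 102, 94)


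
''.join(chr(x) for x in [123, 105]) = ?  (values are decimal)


Codes (decimal): 123 105
Per-code ASCII lookup:
  123  (special character) → '{'
  105  (range 97-122: lowercase, 105 - 97 = 8) → 'i'
= '{i'


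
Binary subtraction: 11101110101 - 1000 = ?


Align and subtract column by column (LSB to MSB, borrowing when needed):
  11101110101
- 00000001000
  -----------
  col 0: (1 - 0 borrow-in) - 0 → 1 - 0 = 1, borrow out 0
  col 1: (0 - 0 borrow-in) - 0 → 0 - 0 = 0, borrow out 0
  col 2: (1 - 0 borrow-in) - 0 → 1 - 0 = 1, borrow out 0
  col 3: (0 - 0 borrow-in) - 1 → borrow from next column: (0+2) - 1 = 1, borrow out 1
  col 4: (1 - 1 borrow-in) - 0 → 0 - 0 = 0, borrow out 0
  col 5: (1 - 0 borrow-in) - 0 → 1 - 0 = 1, borrow out 0
  col 6: (1 - 0 borrow-in) - 0 → 1 - 0 = 1, borrow out 0
  col 7: (0 - 0 borrow-in) - 0 → 0 - 0 = 0, borrow out 0
  col 8: (1 - 0 borrow-in) - 0 → 1 - 0 = 1, borrow out 0
  col 9: (1 - 0 borrow-in) - 0 → 1 - 0 = 1, borrow out 0
  col 10: (1 - 0 borrow-in) - 0 → 1 - 0 = 1, borrow out 0
Reading bits MSB→LSB: 11101101101
Strip leading zeros: 11101101101
= 11101101101


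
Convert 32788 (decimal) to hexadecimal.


Divide by 16 repeatedly:
32788 ÷ 16 = 2049 remainder 4 (4)
2049 ÷ 16 = 128 remainder 1 (1)
128 ÷ 16 = 8 remainder 0 (0)
8 ÷ 16 = 0 remainder 8 (8)
Reading remainders bottom-up:
= 0x8014


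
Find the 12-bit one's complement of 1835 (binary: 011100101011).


Original: 011100101011
Invert all bits:
  bit 0: 0 → 1
  bit 1: 1 → 0
  bit 2: 1 → 0
  bit 3: 1 → 0
  bit 4: 0 → 1
  bit 5: 0 → 1
  bit 6: 1 → 0
  bit 7: 0 → 1
  bit 8: 1 → 0
  bit 9: 0 → 1
  bit 10: 1 → 0
  bit 11: 1 → 0
= 100011010100


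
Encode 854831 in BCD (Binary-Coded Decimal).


Each digit → 4-bit binary:
  8 → 1000
  5 → 0101
  4 → 0100
  8 → 1000
  3 → 0011
  1 → 0001
= 1000 0101 0100 1000 0011 0001


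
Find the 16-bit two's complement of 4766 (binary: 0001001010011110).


Original: 0001001010011110
Step 1 - Invert all bits: 1110110101100001
Step 2 - Add 1: 1110110101100001 + 1
= 1110110101100010 (represents -4766)


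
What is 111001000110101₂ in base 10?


Positional values:
Bit 0: 1 × 2^0 = 1
Bit 2: 1 × 2^2 = 4
Bit 4: 1 × 2^4 = 16
Bit 5: 1 × 2^5 = 32
Bit 9: 1 × 2^9 = 512
Bit 12: 1 × 2^12 = 4096
Bit 13: 1 × 2^13 = 8192
Bit 14: 1 × 2^14 = 16384
Sum = 1 + 4 + 16 + 32 + 512 + 4096 + 8192 + 16384
= 29237


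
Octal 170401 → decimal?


Positional values:
Position 0: 1 × 8^0 = 1
Position 1: 0 × 8^1 = 0
Position 2: 4 × 8^2 = 256
Position 3: 0 × 8^3 = 0
Position 4: 7 × 8^4 = 28672
Position 5: 1 × 8^5 = 32768
Sum = 1 + 0 + 256 + 0 + 28672 + 32768
= 61697


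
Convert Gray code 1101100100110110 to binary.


Gray code: 1101100100110110
MSB stays the same: 1
Each subsequent bit = prev_binary XOR current_gray:
  B[1] = 1 XOR 1 = 0
  B[2] = 0 XOR 0 = 0
  B[3] = 0 XOR 1 = 1
  B[4] = 1 XOR 1 = 0
  B[5] = 0 XOR 0 = 0
  B[6] = 0 XOR 0 = 0
  B[7] = 0 XOR 1 = 1
  B[8] = 1 XOR 0 = 1
  B[9] = 1 XOR 0 = 1
  B[10] = 1 XOR 1 = 0
  B[11] = 0 XOR 1 = 1
  B[12] = 1 XOR 0 = 1
  B[13] = 1 XOR 1 = 0
  B[14] = 0 XOR 1 = 1
  B[15] = 1 XOR 0 = 1
= 1001000111011011 (37339 decimal)


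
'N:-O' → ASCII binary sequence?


String: 'N:-O'  (4 characters)
Per-character ASCII lookup:
  'N': uppercase starts at 65: 'N' = 65 + 13 = 78 → 1001110
  ':': special character: ':' = 58 → 111010
  '-': special character: '-' = 45 → 101101
  'O': uppercase starts at 65: 'O' = 65 + 14 = 79 → 1001111
= 1001110 111010 101101 1001111


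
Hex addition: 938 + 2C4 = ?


Align and add column by column (LSB to MSB, each column mod 16 with carry):
  0938
+ 02C4
  ----
  col 0: 8(8) + 4(4) + 0 (carry in) = 12 → C(12), carry out 0
  col 1: 3(3) + C(12) + 0 (carry in) = 15 → F(15), carry out 0
  col 2: 9(9) + 2(2) + 0 (carry in) = 11 → B(11), carry out 0
  col 3: 0(0) + 0(0) + 0 (carry in) = 0 → 0(0), carry out 0
Reading digits MSB→LSB: 0BFC
Strip leading zeros: BFC
= 0xBFC


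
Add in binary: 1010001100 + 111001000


Align and add column by column (LSB to MSB, carry propagating):
  01010001100
+ 00111001000
  -----------
  col 0: 0 + 0 + 0 (carry in) = 0 → bit 0, carry out 0
  col 1: 0 + 0 + 0 (carry in) = 0 → bit 0, carry out 0
  col 2: 1 + 0 + 0 (carry in) = 1 → bit 1, carry out 0
  col 3: 1 + 1 + 0 (carry in) = 2 → bit 0, carry out 1
  col 4: 0 + 0 + 1 (carry in) = 1 → bit 1, carry out 0
  col 5: 0 + 0 + 0 (carry in) = 0 → bit 0, carry out 0
  col 6: 0 + 1 + 0 (carry in) = 1 → bit 1, carry out 0
  col 7: 1 + 1 + 0 (carry in) = 2 → bit 0, carry out 1
  col 8: 0 + 1 + 1 (carry in) = 2 → bit 0, carry out 1
  col 9: 1 + 0 + 1 (carry in) = 2 → bit 0, carry out 1
  col 10: 0 + 0 + 1 (carry in) = 1 → bit 1, carry out 0
Reading bits MSB→LSB: 10001010100
Strip leading zeros: 10001010100
= 10001010100


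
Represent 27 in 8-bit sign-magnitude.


Sign bit: 0 (positive)
Magnitude: 27 = 0011011
= 00011011


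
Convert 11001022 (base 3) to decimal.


Positional values (base 3):
  2 × 3^0 = 2 × 1 = 2
  2 × 3^1 = 2 × 3 = 6
  0 × 3^2 = 0 × 9 = 0
  1 × 3^3 = 1 × 27 = 27
  0 × 3^4 = 0 × 81 = 0
  0 × 3^5 = 0 × 243 = 0
  1 × 3^6 = 1 × 729 = 729
  1 × 3^7 = 1 × 2187 = 2187
Sum = 2 + 6 + 0 + 27 + 0 + 0 + 729 + 2187
= 2951


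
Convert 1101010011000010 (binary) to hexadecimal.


Group into 4-bit nibbles: 1101010011000010
  1101 = D
  0100 = 4
  1100 = C
  0010 = 2
= 0xD4C2


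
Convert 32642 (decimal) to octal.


Divide by 8 repeatedly:
32642 ÷ 8 = 4080 remainder 2
4080 ÷ 8 = 510 remainder 0
510 ÷ 8 = 63 remainder 6
63 ÷ 8 = 7 remainder 7
7 ÷ 8 = 0 remainder 7
Reading remainders bottom-up:
= 0o77602


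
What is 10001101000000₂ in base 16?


Group into 4-bit nibbles: 0010001101000000
  0010 = 2
  0011 = 3
  0100 = 4
  0000 = 0
= 0x2340


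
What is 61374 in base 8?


Divide by 8 repeatedly:
61374 ÷ 8 = 7671 remainder 6
7671 ÷ 8 = 958 remainder 7
958 ÷ 8 = 119 remainder 6
119 ÷ 8 = 14 remainder 7
14 ÷ 8 = 1 remainder 6
1 ÷ 8 = 0 remainder 1
Reading remainders bottom-up:
= 0o167676


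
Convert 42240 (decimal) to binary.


Divide by 2 repeatedly:
42240 ÷ 2 = 21120 remainder 0
21120 ÷ 2 = 10560 remainder 0
10560 ÷ 2 = 5280 remainder 0
5280 ÷ 2 = 2640 remainder 0
2640 ÷ 2 = 1320 remainder 0
1320 ÷ 2 = 660 remainder 0
660 ÷ 2 = 330 remainder 0
330 ÷ 2 = 165 remainder 0
165 ÷ 2 = 82 remainder 1
82 ÷ 2 = 41 remainder 0
41 ÷ 2 = 20 remainder 1
20 ÷ 2 = 10 remainder 0
10 ÷ 2 = 5 remainder 0
5 ÷ 2 = 2 remainder 1
2 ÷ 2 = 1 remainder 0
1 ÷ 2 = 0 remainder 1
Reading remainders bottom-up:
= 1010010100000000


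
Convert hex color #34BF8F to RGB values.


Hex: #34BF8F
R = 34₁₆ = 52
G = BF₁₆ = 191
B = 8F₁₆ = 143
= RGB(52, 191, 143)


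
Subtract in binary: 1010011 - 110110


Align and subtract column by column (LSB to MSB, borrowing when needed):
  1010011
- 0110110
  -------
  col 0: (1 - 0 borrow-in) - 0 → 1 - 0 = 1, borrow out 0
  col 1: (1 - 0 borrow-in) - 1 → 1 - 1 = 0, borrow out 0
  col 2: (0 - 0 borrow-in) - 1 → borrow from next column: (0+2) - 1 = 1, borrow out 1
  col 3: (0 - 1 borrow-in) - 0 → borrow from next column: (-1+2) - 0 = 1, borrow out 1
  col 4: (1 - 1 borrow-in) - 1 → borrow from next column: (0+2) - 1 = 1, borrow out 1
  col 5: (0 - 1 borrow-in) - 1 → borrow from next column: (-1+2) - 1 = 0, borrow out 1
  col 6: (1 - 1 borrow-in) - 0 → 0 - 0 = 0, borrow out 0
Reading bits MSB→LSB: 0011101
Strip leading zeros: 11101
= 11101


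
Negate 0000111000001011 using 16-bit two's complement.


Original: 0000111000001011
Step 1 - Invert all bits: 1111000111110100
Step 2 - Add 1: 1111000111110100 + 1
= 1111000111110101 (represents -3595)


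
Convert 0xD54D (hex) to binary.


Each hex digit → 4 binary bits:
  D = 1101
  5 = 0101
  4 = 0100
  D = 1101
Concatenate: 1101 0101 0100 1101
= 1101010101001101


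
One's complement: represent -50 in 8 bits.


Original: 00110010
Invert all bits:
  bit 0: 0 → 1
  bit 1: 0 → 1
  bit 2: 1 → 0
  bit 3: 1 → 0
  bit 4: 0 → 1
  bit 5: 0 → 1
  bit 6: 1 → 0
  bit 7: 0 → 1
= 11001101


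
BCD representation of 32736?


Each digit → 4-bit binary:
  3 → 0011
  2 → 0010
  7 → 0111
  3 → 0011
  6 → 0110
= 0011 0010 0111 0011 0110


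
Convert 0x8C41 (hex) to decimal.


Positional values:
Position 0: 1 × 16^0 = 1 × 1 = 1
Position 1: 4 × 16^1 = 4 × 16 = 64
Position 2: C × 16^2 = 12 × 256 = 3072
Position 3: 8 × 16^3 = 8 × 4096 = 32768
Sum = 1 + 64 + 3072 + 32768
= 35905
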